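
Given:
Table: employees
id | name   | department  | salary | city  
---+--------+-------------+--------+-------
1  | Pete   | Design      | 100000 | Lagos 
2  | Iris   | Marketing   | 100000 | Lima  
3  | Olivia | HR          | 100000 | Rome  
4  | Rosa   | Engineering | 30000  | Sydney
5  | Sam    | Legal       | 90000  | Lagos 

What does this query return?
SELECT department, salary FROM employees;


Projecting columns: department, salary

5 rows:
Design, 100000
Marketing, 100000
HR, 100000
Engineering, 30000
Legal, 90000


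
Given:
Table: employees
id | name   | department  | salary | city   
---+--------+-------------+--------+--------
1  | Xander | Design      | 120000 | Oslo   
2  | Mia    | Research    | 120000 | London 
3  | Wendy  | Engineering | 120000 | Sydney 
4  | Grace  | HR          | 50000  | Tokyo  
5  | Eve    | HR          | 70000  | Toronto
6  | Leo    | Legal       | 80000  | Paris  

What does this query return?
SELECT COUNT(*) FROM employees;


COUNT(*) counts all rows

6


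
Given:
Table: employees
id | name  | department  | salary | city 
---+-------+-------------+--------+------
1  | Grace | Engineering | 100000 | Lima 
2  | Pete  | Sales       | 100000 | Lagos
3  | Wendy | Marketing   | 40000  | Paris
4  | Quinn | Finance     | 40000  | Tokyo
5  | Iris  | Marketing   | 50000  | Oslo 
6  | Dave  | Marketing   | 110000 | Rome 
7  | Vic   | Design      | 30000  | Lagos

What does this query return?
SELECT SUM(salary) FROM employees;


SUM(salary) = 100000 + 100000 + 40000 + 40000 + 50000 + 110000 + 30000 = 470000

470000


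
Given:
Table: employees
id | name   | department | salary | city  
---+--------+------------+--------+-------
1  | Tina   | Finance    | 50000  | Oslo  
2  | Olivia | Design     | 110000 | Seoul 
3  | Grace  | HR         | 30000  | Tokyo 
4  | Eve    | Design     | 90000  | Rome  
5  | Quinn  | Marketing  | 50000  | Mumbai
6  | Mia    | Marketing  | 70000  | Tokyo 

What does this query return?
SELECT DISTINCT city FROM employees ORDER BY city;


All 'city' values (row order): Oslo, Seoul, Tokyo, Rome, Mumbai, Tokyo
Removing duplicates leaves 5 unique value(s).

5 values:
Mumbai
Oslo
Rome
Seoul
Tokyo


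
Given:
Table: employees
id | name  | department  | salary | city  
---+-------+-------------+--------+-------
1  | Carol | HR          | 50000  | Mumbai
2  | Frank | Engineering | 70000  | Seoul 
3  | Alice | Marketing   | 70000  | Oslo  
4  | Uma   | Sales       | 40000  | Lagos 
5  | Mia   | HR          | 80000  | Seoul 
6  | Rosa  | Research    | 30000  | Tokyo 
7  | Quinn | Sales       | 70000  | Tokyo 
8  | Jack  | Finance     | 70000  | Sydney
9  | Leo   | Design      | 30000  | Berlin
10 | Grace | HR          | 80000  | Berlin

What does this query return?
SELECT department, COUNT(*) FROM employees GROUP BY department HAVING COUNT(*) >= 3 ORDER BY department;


Groups with count >= 3:
  HR: 3 -> PASS
  Design: 1 -> filtered out
  Engineering: 1 -> filtered out
  Finance: 1 -> filtered out
  Marketing: 1 -> filtered out
  Research: 1 -> filtered out
  Sales: 2 -> filtered out


1 groups:
HR, 3


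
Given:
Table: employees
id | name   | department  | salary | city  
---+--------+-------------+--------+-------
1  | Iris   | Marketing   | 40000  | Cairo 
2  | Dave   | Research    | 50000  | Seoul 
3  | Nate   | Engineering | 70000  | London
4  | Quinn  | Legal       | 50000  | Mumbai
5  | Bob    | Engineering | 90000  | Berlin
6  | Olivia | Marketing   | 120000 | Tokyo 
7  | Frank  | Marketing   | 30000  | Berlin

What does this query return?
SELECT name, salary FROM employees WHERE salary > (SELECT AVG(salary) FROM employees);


Subquery: AVG(salary) = 64285.71
Filtering: salary > 64285.71
  Nate (70000) -> MATCH
  Bob (90000) -> MATCH
  Olivia (120000) -> MATCH


3 rows:
Nate, 70000
Bob, 90000
Olivia, 120000


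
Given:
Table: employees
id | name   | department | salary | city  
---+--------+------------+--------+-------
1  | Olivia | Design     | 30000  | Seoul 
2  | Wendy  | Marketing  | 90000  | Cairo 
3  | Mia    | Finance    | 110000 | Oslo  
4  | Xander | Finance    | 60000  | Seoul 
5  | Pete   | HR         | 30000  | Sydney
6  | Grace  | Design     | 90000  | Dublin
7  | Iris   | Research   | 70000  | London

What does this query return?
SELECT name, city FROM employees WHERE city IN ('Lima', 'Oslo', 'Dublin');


Filtering: city IN ('Lima', 'Oslo', 'Dublin')
Matching: 2 rows

2 rows:
Mia, Oslo
Grace, Dublin


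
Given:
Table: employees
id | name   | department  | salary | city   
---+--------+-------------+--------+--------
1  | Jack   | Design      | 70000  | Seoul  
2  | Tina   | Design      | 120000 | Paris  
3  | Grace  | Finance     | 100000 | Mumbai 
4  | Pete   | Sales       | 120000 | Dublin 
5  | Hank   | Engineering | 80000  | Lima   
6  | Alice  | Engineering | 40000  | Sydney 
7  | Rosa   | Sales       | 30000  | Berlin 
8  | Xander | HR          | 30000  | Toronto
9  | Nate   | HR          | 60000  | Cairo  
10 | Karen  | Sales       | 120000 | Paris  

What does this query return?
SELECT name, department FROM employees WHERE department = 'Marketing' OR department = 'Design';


Filtering: department = 'Marketing' OR 'Design'
Matching: 2 rows

2 rows:
Jack, Design
Tina, Design


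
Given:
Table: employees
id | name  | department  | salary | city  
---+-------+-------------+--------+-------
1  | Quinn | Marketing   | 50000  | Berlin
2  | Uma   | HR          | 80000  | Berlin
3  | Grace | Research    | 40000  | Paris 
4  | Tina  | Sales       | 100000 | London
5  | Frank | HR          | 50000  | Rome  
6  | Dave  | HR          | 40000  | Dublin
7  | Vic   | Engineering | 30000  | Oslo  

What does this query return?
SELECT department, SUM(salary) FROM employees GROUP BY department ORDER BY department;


Summing salary within each department:
  Engineering: 30000 = 30000
  HR: 80000 + 50000 + 40000 = 170000
  Marketing: 50000 = 50000
  Research: 40000 = 40000
  Sales: 100000 = 100000


5 groups:
Engineering, 30000
HR, 170000
Marketing, 50000
Research, 40000
Sales, 100000


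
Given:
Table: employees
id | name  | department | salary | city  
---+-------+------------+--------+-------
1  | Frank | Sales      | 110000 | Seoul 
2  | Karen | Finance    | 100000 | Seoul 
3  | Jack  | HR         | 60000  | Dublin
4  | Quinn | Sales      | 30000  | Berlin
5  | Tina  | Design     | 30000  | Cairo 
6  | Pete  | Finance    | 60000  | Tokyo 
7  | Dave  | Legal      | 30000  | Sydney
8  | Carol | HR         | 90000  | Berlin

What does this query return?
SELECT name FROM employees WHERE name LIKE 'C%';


LIKE 'C%' matches names starting with 'C'
Matching: 1

1 rows:
Carol


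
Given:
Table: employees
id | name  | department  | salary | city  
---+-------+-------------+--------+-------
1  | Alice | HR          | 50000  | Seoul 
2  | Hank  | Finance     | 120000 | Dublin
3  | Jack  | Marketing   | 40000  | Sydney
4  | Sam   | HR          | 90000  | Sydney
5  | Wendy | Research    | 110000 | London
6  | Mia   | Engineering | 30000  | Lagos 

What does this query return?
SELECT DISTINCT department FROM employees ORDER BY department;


All 'department' values (row order): HR, Finance, Marketing, HR, Research, Engineering
Removing duplicates leaves 5 unique value(s).

5 values:
Engineering
Finance
HR
Marketing
Research


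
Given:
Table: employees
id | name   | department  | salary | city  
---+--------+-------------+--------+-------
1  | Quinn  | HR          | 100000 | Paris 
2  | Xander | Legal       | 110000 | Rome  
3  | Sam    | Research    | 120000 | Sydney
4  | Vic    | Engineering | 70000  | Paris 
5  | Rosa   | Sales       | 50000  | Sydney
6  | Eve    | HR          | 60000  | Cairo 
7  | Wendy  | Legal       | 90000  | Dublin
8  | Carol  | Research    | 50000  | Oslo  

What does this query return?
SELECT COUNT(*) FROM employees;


COUNT(*) counts all rows

8


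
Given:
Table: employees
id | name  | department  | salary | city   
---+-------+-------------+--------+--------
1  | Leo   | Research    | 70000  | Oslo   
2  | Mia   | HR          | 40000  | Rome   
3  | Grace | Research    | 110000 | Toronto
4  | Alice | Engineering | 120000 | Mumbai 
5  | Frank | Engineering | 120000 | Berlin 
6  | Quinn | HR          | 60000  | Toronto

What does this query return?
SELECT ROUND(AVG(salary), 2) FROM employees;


SUM(salary) = 520000
COUNT = 6
ROUND(AVG, 2) = ROUND(520000 / 6, 2) = 86666.67

86666.67


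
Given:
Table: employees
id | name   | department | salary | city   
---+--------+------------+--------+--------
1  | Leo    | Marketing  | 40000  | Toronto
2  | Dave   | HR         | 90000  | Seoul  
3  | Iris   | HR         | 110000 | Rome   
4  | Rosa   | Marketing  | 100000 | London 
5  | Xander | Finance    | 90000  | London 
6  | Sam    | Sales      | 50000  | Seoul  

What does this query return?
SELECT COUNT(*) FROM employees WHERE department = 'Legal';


Counting rows where department = 'Legal'


0


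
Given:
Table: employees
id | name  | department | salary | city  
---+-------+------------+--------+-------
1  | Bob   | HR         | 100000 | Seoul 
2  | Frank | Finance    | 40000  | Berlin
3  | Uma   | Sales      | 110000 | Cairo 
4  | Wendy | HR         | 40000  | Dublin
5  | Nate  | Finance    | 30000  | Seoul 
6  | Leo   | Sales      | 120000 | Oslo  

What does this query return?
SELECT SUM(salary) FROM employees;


SUM(salary) = 100000 + 40000 + 110000 + 40000 + 30000 + 120000 = 440000

440000


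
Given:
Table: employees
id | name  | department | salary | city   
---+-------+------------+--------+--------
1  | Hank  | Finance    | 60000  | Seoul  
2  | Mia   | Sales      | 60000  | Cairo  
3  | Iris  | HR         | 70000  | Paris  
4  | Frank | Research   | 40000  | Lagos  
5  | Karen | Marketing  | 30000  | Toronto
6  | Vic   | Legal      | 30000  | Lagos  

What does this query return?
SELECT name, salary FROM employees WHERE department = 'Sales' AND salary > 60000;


Filtering: department = 'Sales' AND salary > 60000
Matching: 0 rows

Empty result set (0 rows)


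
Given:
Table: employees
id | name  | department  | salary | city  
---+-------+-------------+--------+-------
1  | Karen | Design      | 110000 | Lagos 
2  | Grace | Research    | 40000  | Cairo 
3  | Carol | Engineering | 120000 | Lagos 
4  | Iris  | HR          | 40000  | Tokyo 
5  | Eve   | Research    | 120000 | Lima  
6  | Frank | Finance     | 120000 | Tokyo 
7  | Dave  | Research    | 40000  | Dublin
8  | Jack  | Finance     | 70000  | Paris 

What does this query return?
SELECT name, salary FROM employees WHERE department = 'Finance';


Filtering: department = 'Finance'
Matching rows: 2

2 rows:
Frank, 120000
Jack, 70000


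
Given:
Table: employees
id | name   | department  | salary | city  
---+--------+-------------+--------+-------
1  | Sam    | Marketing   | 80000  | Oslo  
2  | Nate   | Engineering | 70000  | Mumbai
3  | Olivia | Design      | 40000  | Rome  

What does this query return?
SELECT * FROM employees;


SELECT * returns all 3 rows with all columns

3 rows:
1, Sam, Marketing, 80000, Oslo
2, Nate, Engineering, 70000, Mumbai
3, Olivia, Design, 40000, Rome


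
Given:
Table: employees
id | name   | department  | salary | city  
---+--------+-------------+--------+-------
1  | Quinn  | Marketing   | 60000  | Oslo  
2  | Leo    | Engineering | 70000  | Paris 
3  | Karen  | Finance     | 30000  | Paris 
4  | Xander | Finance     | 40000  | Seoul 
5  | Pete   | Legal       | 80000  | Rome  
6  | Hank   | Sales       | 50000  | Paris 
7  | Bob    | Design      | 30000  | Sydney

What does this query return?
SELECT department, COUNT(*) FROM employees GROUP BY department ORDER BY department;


Assigning each row to its department group:
  Quinn -> Marketing
  Leo -> Engineering
  Karen -> Finance
  Xander -> Finance
  Pete -> Legal
  Hank -> Sales
  Bob -> Design


6 groups:
Design, 1
Engineering, 1
Finance, 2
Legal, 1
Marketing, 1
Sales, 1


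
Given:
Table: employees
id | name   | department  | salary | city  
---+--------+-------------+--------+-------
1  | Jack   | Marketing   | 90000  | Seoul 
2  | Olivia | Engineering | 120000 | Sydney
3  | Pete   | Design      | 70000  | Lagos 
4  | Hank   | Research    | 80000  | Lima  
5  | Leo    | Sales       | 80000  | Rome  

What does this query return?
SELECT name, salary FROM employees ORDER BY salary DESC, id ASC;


Sorting by salary DESC, then id ASC for ties

5 rows:
Olivia, 120000
Jack, 90000
Hank, 80000
Leo, 80000
Pete, 70000


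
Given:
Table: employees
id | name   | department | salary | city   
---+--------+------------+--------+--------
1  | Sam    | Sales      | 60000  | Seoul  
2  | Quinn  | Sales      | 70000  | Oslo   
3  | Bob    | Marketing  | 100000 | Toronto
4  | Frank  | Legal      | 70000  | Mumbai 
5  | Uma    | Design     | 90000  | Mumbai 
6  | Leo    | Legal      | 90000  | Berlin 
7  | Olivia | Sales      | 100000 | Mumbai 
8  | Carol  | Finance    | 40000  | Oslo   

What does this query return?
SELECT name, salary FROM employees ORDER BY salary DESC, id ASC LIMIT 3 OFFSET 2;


Sort by salary DESC (id ASC tiebreak), then skip 2 and take 3
Rows 3 through 5

3 rows:
Uma, 90000
Leo, 90000
Quinn, 70000


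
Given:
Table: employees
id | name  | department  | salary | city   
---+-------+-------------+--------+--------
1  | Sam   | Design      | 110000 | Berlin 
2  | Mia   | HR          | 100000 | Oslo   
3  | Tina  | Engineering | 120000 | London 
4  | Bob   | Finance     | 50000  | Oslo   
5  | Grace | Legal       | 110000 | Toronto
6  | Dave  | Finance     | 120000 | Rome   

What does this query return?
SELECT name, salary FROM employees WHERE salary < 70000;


Filtering: salary < 70000
Matching: 1 rows

1 rows:
Bob, 50000


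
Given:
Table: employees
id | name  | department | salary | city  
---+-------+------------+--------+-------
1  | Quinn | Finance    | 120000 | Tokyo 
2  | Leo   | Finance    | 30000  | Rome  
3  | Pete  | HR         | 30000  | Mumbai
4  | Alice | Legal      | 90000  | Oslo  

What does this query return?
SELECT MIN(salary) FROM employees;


Salaries: 120000, 30000, 30000, 90000
MIN = 30000

30000


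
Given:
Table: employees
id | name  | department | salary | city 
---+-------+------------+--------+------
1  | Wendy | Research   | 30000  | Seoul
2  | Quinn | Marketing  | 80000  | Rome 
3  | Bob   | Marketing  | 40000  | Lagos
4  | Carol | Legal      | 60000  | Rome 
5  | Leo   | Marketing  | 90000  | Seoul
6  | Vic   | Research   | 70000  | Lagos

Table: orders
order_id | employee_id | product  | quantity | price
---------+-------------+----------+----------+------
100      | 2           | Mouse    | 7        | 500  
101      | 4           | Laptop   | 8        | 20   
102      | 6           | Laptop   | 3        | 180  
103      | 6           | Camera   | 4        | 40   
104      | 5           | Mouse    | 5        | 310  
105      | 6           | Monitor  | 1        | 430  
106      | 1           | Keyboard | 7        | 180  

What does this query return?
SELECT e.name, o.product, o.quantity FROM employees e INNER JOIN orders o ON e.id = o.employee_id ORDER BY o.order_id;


Joining employees.id = orders.employee_id:
  employee Quinn (id=2) -> order Mouse
  employee Carol (id=4) -> order Laptop
  employee Vic (id=6) -> order Laptop
  employee Vic (id=6) -> order Camera
  employee Leo (id=5) -> order Mouse
  employee Vic (id=6) -> order Monitor
  employee Wendy (id=1) -> order Keyboard


7 rows:
Quinn, Mouse, 7
Carol, Laptop, 8
Vic, Laptop, 3
Vic, Camera, 4
Leo, Mouse, 5
Vic, Monitor, 1
Wendy, Keyboard, 7


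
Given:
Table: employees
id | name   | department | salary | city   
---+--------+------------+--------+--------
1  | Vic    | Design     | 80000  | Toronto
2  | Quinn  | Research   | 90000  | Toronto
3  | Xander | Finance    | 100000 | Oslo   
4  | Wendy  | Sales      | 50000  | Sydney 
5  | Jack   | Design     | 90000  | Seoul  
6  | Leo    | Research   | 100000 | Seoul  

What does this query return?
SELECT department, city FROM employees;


Projecting columns: department, city

6 rows:
Design, Toronto
Research, Toronto
Finance, Oslo
Sales, Sydney
Design, Seoul
Research, Seoul


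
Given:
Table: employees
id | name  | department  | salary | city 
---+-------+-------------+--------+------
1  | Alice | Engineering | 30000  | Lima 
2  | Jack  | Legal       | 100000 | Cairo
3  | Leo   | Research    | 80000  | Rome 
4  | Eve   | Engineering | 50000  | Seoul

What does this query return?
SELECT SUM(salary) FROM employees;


SUM(salary) = 30000 + 100000 + 80000 + 50000 = 260000

260000


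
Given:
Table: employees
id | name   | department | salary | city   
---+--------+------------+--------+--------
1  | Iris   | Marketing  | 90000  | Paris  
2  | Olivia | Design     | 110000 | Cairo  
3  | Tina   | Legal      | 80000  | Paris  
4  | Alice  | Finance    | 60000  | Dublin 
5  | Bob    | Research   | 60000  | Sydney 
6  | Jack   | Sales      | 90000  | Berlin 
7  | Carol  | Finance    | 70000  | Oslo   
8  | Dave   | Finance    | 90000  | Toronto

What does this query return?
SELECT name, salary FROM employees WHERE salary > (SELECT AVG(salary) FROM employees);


Subquery: AVG(salary) = 81250.0
Filtering: salary > 81250.0
  Iris (90000) -> MATCH
  Olivia (110000) -> MATCH
  Jack (90000) -> MATCH
  Dave (90000) -> MATCH


4 rows:
Iris, 90000
Olivia, 110000
Jack, 90000
Dave, 90000


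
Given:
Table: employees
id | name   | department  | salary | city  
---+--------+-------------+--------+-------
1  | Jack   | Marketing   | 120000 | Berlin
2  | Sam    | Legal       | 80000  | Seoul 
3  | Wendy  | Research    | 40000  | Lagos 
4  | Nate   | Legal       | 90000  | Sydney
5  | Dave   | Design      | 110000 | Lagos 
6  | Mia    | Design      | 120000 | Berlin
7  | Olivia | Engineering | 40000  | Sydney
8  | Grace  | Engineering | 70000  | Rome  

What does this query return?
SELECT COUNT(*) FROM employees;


COUNT(*) counts all rows

8


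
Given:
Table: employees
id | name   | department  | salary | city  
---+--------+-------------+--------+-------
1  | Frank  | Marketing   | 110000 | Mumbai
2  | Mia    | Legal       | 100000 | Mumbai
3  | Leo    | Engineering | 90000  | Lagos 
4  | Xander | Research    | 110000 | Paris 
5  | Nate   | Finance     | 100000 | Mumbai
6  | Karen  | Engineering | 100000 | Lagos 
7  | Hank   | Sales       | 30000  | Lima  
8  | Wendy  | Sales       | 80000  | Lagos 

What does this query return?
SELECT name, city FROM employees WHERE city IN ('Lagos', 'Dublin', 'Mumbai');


Filtering: city IN ('Lagos', 'Dublin', 'Mumbai')
Matching: 6 rows

6 rows:
Frank, Mumbai
Mia, Mumbai
Leo, Lagos
Nate, Mumbai
Karen, Lagos
Wendy, Lagos


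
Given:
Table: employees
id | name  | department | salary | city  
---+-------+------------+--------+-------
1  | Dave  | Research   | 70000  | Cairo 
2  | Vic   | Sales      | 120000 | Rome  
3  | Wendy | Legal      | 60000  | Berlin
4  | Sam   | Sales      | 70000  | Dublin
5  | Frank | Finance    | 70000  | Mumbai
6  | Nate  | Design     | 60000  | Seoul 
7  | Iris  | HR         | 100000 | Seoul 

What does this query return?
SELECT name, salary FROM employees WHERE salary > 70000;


Filtering: salary > 70000
Matching: 2 rows

2 rows:
Vic, 120000
Iris, 100000


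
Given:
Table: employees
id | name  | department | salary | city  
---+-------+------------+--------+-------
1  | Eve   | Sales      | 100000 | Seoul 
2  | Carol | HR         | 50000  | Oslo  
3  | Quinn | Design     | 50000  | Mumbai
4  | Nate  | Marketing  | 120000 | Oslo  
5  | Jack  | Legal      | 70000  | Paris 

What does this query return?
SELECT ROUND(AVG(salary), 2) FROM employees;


SUM(salary) = 390000
COUNT = 5
ROUND(AVG, 2) = ROUND(390000 / 5, 2) = 78000.0

78000.0


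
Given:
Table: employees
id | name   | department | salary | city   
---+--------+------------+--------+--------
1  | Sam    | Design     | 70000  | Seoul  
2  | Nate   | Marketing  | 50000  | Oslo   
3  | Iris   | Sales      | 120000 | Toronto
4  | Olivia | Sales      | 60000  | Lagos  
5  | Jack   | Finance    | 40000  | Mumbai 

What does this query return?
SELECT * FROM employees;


SELECT * returns all 5 rows with all columns

5 rows:
1, Sam, Design, 70000, Seoul
2, Nate, Marketing, 50000, Oslo
3, Iris, Sales, 120000, Toronto
4, Olivia, Sales, 60000, Lagos
5, Jack, Finance, 40000, Mumbai


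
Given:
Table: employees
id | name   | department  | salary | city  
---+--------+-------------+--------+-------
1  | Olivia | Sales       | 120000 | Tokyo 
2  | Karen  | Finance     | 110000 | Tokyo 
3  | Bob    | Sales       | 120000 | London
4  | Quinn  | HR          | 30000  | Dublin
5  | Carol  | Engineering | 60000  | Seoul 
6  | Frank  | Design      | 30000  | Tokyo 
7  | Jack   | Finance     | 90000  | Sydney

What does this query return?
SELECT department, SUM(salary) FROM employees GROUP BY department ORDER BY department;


Summing salary within each department:
  Design: 30000 = 30000
  Engineering: 60000 = 60000
  Finance: 110000 + 90000 = 200000
  HR: 30000 = 30000
  Sales: 120000 + 120000 = 240000


5 groups:
Design, 30000
Engineering, 60000
Finance, 200000
HR, 30000
Sales, 240000


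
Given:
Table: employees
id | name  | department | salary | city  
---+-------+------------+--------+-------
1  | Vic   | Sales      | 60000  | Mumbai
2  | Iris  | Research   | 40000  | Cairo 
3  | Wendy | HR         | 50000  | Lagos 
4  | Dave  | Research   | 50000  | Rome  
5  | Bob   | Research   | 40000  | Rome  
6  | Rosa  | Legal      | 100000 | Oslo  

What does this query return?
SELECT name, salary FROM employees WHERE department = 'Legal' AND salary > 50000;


Filtering: department = 'Legal' AND salary > 50000
Matching: 1 rows

1 rows:
Rosa, 100000


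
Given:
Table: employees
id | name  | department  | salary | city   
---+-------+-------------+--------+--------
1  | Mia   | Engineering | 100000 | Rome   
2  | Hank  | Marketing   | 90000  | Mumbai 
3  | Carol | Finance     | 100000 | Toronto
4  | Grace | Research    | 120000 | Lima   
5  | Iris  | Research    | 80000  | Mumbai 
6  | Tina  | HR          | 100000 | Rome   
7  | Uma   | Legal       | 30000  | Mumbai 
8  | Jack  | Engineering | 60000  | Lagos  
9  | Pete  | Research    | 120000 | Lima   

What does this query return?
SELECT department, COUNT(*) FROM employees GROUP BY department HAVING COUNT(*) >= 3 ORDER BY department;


Groups with count >= 3:
  Research: 3 -> PASS
  Engineering: 2 -> filtered out
  Finance: 1 -> filtered out
  HR: 1 -> filtered out
  Legal: 1 -> filtered out
  Marketing: 1 -> filtered out


1 groups:
Research, 3


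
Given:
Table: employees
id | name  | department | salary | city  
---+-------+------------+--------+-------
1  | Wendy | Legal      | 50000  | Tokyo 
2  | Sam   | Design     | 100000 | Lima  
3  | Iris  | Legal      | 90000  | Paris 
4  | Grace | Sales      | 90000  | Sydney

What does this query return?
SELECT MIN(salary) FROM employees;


Salaries: 50000, 100000, 90000, 90000
MIN = 50000

50000


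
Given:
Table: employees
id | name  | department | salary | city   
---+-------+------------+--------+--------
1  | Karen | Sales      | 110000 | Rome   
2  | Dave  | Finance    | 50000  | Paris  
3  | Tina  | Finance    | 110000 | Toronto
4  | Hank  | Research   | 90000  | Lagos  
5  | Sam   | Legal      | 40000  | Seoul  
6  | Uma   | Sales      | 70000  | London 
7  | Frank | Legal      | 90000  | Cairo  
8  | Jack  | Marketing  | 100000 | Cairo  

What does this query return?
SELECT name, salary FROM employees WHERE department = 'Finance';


Filtering: department = 'Finance'
Matching rows: 2

2 rows:
Dave, 50000
Tina, 110000


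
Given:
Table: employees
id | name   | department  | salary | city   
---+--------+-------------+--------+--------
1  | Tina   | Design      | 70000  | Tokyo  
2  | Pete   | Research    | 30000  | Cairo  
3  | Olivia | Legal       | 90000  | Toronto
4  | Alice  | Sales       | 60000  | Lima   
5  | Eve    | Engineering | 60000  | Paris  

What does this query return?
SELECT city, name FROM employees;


Projecting columns: city, name

5 rows:
Tokyo, Tina
Cairo, Pete
Toronto, Olivia
Lima, Alice
Paris, Eve


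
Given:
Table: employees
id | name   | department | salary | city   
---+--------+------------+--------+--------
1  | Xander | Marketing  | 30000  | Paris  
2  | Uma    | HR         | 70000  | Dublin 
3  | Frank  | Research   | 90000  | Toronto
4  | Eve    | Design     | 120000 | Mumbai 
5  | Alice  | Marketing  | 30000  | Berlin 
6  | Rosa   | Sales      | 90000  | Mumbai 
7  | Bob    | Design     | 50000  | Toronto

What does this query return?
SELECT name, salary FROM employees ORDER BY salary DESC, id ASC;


Sorting by salary DESC, then id ASC for ties

7 rows:
Eve, 120000
Frank, 90000
Rosa, 90000
Uma, 70000
Bob, 50000
Xander, 30000
Alice, 30000


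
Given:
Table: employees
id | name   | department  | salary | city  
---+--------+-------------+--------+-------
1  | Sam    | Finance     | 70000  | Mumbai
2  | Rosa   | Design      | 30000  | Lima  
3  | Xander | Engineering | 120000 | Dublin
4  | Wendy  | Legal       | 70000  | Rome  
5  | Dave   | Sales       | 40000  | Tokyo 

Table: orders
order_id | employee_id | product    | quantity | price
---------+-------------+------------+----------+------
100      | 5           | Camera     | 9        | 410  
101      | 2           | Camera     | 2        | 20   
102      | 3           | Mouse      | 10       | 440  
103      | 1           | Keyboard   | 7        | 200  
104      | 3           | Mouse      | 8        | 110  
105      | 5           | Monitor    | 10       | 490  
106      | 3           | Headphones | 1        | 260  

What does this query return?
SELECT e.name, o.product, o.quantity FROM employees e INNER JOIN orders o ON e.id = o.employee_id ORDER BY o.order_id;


Joining employees.id = orders.employee_id:
  employee Dave (id=5) -> order Camera
  employee Rosa (id=2) -> order Camera
  employee Xander (id=3) -> order Mouse
  employee Sam (id=1) -> order Keyboard
  employee Xander (id=3) -> order Mouse
  employee Dave (id=5) -> order Monitor
  employee Xander (id=3) -> order Headphones


7 rows:
Dave, Camera, 9
Rosa, Camera, 2
Xander, Mouse, 10
Sam, Keyboard, 7
Xander, Mouse, 8
Dave, Monitor, 10
Xander, Headphones, 1


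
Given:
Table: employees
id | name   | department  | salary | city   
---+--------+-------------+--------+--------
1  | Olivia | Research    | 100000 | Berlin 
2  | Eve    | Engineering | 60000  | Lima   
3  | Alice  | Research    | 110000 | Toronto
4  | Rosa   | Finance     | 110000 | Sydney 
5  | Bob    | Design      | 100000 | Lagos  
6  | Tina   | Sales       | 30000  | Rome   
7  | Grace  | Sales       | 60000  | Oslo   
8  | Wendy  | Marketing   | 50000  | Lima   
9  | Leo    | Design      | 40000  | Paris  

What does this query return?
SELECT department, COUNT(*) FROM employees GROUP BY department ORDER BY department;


Assigning each row to its department group:
  Olivia -> Research
  Eve -> Engineering
  Alice -> Research
  Rosa -> Finance
  Bob -> Design
  Tina -> Sales
  Grace -> Sales
  Wendy -> Marketing
  Leo -> Design


6 groups:
Design, 2
Engineering, 1
Finance, 1
Marketing, 1
Research, 2
Sales, 2


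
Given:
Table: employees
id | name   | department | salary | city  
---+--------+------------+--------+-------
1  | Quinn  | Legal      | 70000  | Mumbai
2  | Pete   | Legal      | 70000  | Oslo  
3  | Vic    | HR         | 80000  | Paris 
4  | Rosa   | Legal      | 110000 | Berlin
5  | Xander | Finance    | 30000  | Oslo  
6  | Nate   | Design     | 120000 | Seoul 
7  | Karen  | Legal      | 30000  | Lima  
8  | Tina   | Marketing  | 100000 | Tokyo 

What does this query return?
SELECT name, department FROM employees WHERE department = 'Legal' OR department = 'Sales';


Filtering: department = 'Legal' OR 'Sales'
Matching: 4 rows

4 rows:
Quinn, Legal
Pete, Legal
Rosa, Legal
Karen, Legal


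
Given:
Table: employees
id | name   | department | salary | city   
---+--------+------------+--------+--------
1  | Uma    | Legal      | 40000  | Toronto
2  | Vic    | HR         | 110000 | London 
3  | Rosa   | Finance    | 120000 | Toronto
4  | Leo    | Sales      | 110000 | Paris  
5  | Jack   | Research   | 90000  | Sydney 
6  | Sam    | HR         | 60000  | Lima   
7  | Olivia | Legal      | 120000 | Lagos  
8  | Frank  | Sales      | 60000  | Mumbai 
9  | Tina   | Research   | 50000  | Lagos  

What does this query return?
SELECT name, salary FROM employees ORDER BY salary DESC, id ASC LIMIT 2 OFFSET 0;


Sort by salary DESC (id ASC tiebreak), then skip 0 and take 2
Rows 1 through 2

2 rows:
Rosa, 120000
Olivia, 120000


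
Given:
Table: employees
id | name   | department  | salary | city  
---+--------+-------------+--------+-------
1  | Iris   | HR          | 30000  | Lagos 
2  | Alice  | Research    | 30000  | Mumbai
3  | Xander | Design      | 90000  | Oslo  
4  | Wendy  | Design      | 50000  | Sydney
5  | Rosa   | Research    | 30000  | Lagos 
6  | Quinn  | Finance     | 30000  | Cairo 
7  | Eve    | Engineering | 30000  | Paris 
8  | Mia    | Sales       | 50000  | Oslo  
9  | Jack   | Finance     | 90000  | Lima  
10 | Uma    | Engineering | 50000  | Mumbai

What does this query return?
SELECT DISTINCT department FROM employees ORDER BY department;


All 'department' values (row order): HR, Research, Design, Design, Research, Finance, Engineering, Sales, Finance, Engineering
Removing duplicates leaves 6 unique value(s).

6 values:
Design
Engineering
Finance
HR
Research
Sales


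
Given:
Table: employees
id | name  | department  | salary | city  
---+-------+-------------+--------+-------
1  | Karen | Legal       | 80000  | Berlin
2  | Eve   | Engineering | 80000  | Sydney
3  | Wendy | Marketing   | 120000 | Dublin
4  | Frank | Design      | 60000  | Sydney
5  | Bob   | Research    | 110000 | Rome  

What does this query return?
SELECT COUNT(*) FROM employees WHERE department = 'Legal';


Counting rows where department = 'Legal'
  Karen -> MATCH


1


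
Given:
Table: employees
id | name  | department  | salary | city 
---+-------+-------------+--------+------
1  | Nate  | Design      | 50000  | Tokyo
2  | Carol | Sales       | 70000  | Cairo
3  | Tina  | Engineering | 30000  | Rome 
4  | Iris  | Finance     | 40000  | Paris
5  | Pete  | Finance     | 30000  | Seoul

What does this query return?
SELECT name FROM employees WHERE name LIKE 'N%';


LIKE 'N%' matches names starting with 'N'
Matching: 1

1 rows:
Nate


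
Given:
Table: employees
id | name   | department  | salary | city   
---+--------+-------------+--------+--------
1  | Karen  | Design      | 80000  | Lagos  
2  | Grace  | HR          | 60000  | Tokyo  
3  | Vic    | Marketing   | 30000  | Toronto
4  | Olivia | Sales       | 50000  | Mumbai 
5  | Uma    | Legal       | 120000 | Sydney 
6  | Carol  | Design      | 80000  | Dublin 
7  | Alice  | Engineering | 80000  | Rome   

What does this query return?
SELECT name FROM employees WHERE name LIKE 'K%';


LIKE 'K%' matches names starting with 'K'
Matching: 1

1 rows:
Karen


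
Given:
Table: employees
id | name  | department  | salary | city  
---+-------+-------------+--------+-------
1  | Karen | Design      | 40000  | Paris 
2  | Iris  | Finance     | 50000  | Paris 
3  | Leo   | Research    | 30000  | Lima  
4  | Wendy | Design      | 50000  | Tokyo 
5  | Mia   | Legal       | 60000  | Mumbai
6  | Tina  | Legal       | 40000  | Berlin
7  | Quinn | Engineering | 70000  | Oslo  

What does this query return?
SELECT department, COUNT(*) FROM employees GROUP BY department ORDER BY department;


Assigning each row to its department group:
  Karen -> Design
  Iris -> Finance
  Leo -> Research
  Wendy -> Design
  Mia -> Legal
  Tina -> Legal
  Quinn -> Engineering


5 groups:
Design, 2
Engineering, 1
Finance, 1
Legal, 2
Research, 1


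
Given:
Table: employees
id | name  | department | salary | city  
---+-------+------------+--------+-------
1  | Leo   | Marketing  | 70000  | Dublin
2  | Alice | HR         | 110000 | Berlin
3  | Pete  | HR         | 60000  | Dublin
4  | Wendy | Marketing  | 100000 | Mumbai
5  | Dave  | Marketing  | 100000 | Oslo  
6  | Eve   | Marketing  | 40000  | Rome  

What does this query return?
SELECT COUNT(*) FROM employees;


COUNT(*) counts all rows

6


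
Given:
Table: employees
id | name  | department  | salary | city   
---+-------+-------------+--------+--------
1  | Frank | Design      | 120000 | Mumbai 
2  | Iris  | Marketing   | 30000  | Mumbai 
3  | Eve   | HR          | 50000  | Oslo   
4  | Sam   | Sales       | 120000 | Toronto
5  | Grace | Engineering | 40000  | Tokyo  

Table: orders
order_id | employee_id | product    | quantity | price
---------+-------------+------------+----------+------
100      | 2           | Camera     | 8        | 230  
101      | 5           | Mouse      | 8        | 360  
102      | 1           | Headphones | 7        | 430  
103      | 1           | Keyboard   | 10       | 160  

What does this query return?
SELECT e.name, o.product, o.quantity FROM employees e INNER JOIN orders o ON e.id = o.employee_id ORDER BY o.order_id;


Joining employees.id = orders.employee_id:
  employee Iris (id=2) -> order Camera
  employee Grace (id=5) -> order Mouse
  employee Frank (id=1) -> order Headphones
  employee Frank (id=1) -> order Keyboard


4 rows:
Iris, Camera, 8
Grace, Mouse, 8
Frank, Headphones, 7
Frank, Keyboard, 10


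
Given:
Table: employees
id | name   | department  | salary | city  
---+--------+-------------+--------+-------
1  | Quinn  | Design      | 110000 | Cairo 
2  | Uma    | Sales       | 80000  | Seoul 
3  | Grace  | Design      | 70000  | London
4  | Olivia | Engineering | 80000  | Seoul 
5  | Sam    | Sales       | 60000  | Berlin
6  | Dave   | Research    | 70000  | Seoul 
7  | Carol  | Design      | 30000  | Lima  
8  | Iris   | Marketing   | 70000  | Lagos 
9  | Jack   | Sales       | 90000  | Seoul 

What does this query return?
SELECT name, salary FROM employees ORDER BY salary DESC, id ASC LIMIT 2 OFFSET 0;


Sort by salary DESC (id ASC tiebreak), then skip 0 and take 2
Rows 1 through 2

2 rows:
Quinn, 110000
Jack, 90000


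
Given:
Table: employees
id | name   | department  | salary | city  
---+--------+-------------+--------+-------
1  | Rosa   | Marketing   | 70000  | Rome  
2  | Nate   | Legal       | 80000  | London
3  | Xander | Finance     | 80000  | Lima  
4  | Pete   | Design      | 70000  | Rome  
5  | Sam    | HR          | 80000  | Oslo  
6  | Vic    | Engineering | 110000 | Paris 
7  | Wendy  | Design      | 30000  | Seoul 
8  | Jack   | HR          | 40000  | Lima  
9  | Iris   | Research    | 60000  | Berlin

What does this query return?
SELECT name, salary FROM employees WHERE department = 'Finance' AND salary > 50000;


Filtering: department = 'Finance' AND salary > 50000
Matching: 1 rows

1 rows:
Xander, 80000


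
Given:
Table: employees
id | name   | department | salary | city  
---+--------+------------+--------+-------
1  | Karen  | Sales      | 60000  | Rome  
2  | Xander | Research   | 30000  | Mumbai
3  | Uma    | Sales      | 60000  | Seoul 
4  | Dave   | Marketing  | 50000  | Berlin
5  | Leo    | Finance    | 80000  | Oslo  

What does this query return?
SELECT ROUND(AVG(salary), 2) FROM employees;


SUM(salary) = 280000
COUNT = 5
ROUND(AVG, 2) = ROUND(280000 / 5, 2) = 56000.0

56000.0


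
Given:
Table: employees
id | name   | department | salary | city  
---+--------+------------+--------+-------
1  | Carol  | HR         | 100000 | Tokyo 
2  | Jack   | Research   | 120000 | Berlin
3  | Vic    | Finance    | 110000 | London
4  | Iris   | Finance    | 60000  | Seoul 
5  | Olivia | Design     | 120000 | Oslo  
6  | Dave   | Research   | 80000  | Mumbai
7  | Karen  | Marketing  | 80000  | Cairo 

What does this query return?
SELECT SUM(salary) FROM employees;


SUM(salary) = 100000 + 120000 + 110000 + 60000 + 120000 + 80000 + 80000 = 670000

670000


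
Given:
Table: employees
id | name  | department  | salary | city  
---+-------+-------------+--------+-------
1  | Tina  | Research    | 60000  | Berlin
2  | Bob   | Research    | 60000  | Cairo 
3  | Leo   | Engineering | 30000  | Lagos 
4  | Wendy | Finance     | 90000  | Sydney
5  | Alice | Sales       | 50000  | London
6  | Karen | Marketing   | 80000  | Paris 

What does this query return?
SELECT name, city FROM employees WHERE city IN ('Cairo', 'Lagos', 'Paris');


Filtering: city IN ('Cairo', 'Lagos', 'Paris')
Matching: 3 rows

3 rows:
Bob, Cairo
Leo, Lagos
Karen, Paris


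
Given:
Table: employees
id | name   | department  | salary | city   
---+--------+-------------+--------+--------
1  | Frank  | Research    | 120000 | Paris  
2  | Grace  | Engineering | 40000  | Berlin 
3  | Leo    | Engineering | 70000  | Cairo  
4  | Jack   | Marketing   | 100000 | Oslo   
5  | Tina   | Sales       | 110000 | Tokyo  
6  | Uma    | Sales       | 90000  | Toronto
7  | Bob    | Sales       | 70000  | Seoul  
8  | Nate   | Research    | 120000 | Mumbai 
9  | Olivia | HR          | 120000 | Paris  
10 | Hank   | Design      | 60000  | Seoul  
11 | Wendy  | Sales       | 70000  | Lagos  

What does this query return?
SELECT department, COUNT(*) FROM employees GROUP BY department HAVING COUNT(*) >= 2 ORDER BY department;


Groups with count >= 2:
  Engineering: 2 -> PASS
  Research: 2 -> PASS
  Sales: 4 -> PASS
  Design: 1 -> filtered out
  HR: 1 -> filtered out
  Marketing: 1 -> filtered out


3 groups:
Engineering, 2
Research, 2
Sales, 4


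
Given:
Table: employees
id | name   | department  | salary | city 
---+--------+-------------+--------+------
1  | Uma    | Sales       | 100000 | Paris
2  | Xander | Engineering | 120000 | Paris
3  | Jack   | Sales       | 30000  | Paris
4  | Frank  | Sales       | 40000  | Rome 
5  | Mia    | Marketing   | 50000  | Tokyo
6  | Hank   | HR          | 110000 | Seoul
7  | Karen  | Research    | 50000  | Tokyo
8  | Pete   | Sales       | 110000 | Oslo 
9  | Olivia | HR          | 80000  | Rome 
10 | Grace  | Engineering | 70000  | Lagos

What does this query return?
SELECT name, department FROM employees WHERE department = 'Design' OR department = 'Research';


Filtering: department = 'Design' OR 'Research'
Matching: 1 rows

1 rows:
Karen, Research


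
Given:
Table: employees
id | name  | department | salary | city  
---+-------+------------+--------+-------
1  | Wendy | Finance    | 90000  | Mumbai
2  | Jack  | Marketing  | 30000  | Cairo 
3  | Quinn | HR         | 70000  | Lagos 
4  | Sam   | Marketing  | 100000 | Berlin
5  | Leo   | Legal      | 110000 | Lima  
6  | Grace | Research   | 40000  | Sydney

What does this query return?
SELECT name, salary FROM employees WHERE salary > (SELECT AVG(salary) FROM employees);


Subquery: AVG(salary) = 73333.33
Filtering: salary > 73333.33
  Wendy (90000) -> MATCH
  Sam (100000) -> MATCH
  Leo (110000) -> MATCH


3 rows:
Wendy, 90000
Sam, 100000
Leo, 110000


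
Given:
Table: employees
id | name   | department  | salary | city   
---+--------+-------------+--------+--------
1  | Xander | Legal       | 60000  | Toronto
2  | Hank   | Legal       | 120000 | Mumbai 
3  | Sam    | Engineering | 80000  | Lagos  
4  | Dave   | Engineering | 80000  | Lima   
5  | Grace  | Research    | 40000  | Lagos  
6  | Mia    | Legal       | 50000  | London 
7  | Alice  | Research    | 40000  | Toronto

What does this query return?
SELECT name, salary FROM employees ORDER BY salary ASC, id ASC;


Sorting by salary ASC, then id ASC for ties

7 rows:
Grace, 40000
Alice, 40000
Mia, 50000
Xander, 60000
Sam, 80000
Dave, 80000
Hank, 120000


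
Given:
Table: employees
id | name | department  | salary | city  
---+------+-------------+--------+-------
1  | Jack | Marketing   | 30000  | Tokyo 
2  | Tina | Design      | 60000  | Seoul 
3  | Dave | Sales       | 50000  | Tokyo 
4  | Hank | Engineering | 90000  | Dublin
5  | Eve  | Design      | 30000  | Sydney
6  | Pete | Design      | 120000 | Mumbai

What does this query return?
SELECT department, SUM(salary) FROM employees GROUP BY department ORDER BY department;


Summing salary within each department:
  Design: 60000 + 30000 + 120000 = 210000
  Engineering: 90000 = 90000
  Marketing: 30000 = 30000
  Sales: 50000 = 50000


4 groups:
Design, 210000
Engineering, 90000
Marketing, 30000
Sales, 50000
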